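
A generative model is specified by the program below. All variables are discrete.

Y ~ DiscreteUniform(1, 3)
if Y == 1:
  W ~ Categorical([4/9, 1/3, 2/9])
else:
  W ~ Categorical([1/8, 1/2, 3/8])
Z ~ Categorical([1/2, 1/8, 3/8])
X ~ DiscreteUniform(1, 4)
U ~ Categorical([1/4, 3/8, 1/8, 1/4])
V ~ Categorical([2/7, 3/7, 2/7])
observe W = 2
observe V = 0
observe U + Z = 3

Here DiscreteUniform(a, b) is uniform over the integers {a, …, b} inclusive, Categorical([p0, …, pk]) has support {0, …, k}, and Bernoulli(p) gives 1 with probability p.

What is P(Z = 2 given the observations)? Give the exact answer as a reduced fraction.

P(Z = 2 | obs) = 1/2

Enumerate traces; 36 have nonzero weight after conditioning:
  (Y=1, W=2, Z=0, X=1, U=3, V=0) weight 1/1512
  (Y=1, W=2, Z=0, X=2, U=3, V=0) weight 1/1512
  (Y=1, W=2, Z=0, X=3, U=3, V=0) weight 1/1512
  (Y=1, W=2, Z=0, X=4, U=3, V=0) weight 1/1512
  (Y=1, W=2, Z=1, X=1, U=2, V=0) weight 1/12096
  (Y=1, W=2, Z=1, X=2, U=2, V=0) weight 1/12096
  (Y=1, W=2, Z=1, X=3, U=2, V=0) weight 1/12096
  (Y=1, W=2, Z=1, X=4, U=2, V=0) weight 1/12096
  (Y=1, W=2, Z=2, X=1, U=1, V=0) weight 1/1344
  … 27 more
Group by Z:
  weight(Z=0) = 5/432
  weight(Z=1) = 5/3456
  weight(Z=2) = 5/384
Total weight = 5/432 + 5/3456 + 5/384 = 5/192
P(Z=0 | obs) = 5/432 / 5/192 = 4/9
P(Z=1 | obs) = 5/3456 / 5/192 = 1/18
P(Z=2 | obs) = 5/384 / 5/192 = 1/2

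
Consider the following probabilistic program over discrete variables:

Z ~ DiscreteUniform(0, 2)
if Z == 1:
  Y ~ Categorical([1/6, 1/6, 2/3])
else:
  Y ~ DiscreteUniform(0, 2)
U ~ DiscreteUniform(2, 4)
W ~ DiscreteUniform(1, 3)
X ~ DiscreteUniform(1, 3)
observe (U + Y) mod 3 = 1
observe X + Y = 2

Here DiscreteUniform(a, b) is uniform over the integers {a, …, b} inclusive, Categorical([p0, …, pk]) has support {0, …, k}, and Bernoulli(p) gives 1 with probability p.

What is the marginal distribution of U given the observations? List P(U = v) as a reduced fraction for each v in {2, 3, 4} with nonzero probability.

Enumerate traces; 18 have nonzero weight after conditioning:
  (Z=0, Y=0, U=4, W=1, X=2) weight 1/243
  (Z=0, Y=0, U=4, W=2, X=2) weight 1/243
  (Z=0, Y=0, U=4, W=3, X=2) weight 1/243
  (Z=0, Y=1, U=3, W=1, X=1) weight 1/243
  (Z=0, Y=1, U=3, W=2, X=1) weight 1/243
  (Z=0, Y=1, U=3, W=3, X=1) weight 1/243
  (Z=1, Y=0, U=4, W=1, X=2) weight 1/486
  (Z=1, Y=0, U=4, W=2, X=2) weight 1/486
  … 10 more
Group by U:
  weight(U=3) = 5/162
  weight(U=4) = 5/162
Total weight = 5/162 + 5/162 = 5/81
P(U=3 | obs) = 5/162 / 5/81 = 1/2
P(U=4 | obs) = 5/162 / 5/81 = 1/2

P(U=3) = 1/2, P(U=4) = 1/2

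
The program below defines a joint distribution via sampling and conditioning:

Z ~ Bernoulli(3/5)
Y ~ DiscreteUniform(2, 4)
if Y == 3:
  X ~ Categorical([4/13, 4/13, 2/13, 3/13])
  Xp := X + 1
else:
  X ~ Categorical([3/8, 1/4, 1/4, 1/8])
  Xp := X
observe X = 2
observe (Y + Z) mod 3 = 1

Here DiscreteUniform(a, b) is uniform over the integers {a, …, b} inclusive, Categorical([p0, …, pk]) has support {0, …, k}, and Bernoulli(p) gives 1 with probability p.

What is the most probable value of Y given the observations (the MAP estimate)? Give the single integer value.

argmax_v P(Y = v | obs) = 4

Enumerate traces; 2 have nonzero weight after conditioning:
  (Z=0, Y=4, X=2) weight 1/30
  (Z=1, Y=3, X=2) weight 2/65
Group by Y:
  weight(Y=3) = 2/65
  weight(Y=4) = 1/30
Total weight = 2/65 + 1/30 = 5/78
P(Y=3 | obs) = 2/65 / 5/78 = 12/25
P(Y=4 | obs) = 1/30 / 5/78 = 13/25
argmax = 4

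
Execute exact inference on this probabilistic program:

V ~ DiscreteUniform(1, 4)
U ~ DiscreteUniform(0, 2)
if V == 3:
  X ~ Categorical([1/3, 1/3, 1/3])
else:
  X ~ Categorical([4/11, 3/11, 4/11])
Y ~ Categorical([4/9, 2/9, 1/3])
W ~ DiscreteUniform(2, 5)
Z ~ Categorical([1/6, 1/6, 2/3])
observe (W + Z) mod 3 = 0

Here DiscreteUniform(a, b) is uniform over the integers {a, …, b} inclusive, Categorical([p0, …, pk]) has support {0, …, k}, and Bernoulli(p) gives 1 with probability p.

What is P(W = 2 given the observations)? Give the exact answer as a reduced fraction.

Enumerate traces; 432 have nonzero weight after conditioning:
  (V=1, U=0, X=0, Y=0, W=2, Z=1) weight 1/1782
  (V=1, U=0, X=0, Y=0, W=3, Z=0) weight 1/1782
  (V=1, U=0, X=0, Y=0, W=4, Z=2) weight 2/891
  (V=1, U=0, X=0, Y=0, W=5, Z=1) weight 1/1782
  (V=1, U=0, X=0, Y=1, W=2, Z=1) weight 1/3564
  (V=1, U=0, X=0, Y=1, W=3, Z=0) weight 1/3564
  (V=1, U=0, X=0, Y=1, W=4, Z=2) weight 1/891
  (V=1, U=0, X=0, Y=1, W=5, Z=1) weight 1/3564
  … 424 more
Group by W:
  weight(W=2) = 1/24
  weight(W=3) = 1/24
  weight(W=4) = 1/6
  weight(W=5) = 1/24
Total weight = 1/24 + 1/24 + 1/6 + 1/24 = 7/24
P(W=2 | obs) = 1/24 / 7/24 = 1/7
P(W=3 | obs) = 1/24 / 7/24 = 1/7
P(W=4 | obs) = 1/6 / 7/24 = 4/7
P(W=5 | obs) = 1/24 / 7/24 = 1/7

P(W = 2 | obs) = 1/7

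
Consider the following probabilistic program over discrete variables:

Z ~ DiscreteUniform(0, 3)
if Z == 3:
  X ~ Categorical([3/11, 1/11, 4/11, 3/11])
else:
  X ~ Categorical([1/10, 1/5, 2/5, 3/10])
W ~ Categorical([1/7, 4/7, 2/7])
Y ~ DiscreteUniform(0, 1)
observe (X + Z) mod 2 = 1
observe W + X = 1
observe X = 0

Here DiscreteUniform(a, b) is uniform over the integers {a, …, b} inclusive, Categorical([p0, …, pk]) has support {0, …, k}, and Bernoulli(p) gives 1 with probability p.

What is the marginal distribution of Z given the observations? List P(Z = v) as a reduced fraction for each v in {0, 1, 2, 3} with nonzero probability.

P(Z=1) = 11/41, P(Z=3) = 30/41

Enumerate traces; 4 have nonzero weight after conditioning:
  (Z=1, X=0, W=1, Y=0) weight 1/140
  (Z=1, X=0, W=1, Y=1) weight 1/140
  (Z=3, X=0, W=1, Y=0) weight 3/154
  (Z=3, X=0, W=1, Y=1) weight 3/154
Group by Z:
  weight(Z=1) = 1/70
  weight(Z=3) = 3/77
Total weight = 1/70 + 3/77 = 41/770
P(Z=1 | obs) = 1/70 / 41/770 = 11/41
P(Z=3 | obs) = 3/77 / 41/770 = 30/41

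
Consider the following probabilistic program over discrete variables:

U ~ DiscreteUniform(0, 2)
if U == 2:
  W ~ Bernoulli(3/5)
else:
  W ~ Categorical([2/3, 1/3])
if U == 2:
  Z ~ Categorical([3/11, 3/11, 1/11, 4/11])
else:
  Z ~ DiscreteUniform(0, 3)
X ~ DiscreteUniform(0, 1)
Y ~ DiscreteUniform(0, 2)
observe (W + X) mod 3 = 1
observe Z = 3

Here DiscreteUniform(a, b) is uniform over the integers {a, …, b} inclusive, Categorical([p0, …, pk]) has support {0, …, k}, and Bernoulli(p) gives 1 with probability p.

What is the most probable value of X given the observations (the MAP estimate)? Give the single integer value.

argmax_v P(X = v | obs) = 1

Enumerate traces; 18 have nonzero weight after conditioning:
  (U=0, W=0, Z=3, X=1, Y=0) weight 1/108
  (U=0, W=0, Z=3, X=1, Y=1) weight 1/108
  (U=0, W=0, Z=3, X=1, Y=2) weight 1/108
  (U=0, W=1, Z=3, X=0, Y=0) weight 1/216
  (U=0, W=1, Z=3, X=0, Y=1) weight 1/216
  (U=0, W=1, Z=3, X=0, Y=2) weight 1/216
  (U=1, W=0, Z=3, X=1, Y=0) weight 1/108
  (U=1, W=0, Z=3, X=1, Y=1) weight 1/108
  … 10 more
Group by X:
  weight(X=0) = 127/1980
  weight(X=1) = 79/990
Total weight = 127/1980 + 79/990 = 19/132
P(X=0 | obs) = 127/1980 / 19/132 = 127/285
P(X=1 | obs) = 79/990 / 19/132 = 158/285
argmax = 1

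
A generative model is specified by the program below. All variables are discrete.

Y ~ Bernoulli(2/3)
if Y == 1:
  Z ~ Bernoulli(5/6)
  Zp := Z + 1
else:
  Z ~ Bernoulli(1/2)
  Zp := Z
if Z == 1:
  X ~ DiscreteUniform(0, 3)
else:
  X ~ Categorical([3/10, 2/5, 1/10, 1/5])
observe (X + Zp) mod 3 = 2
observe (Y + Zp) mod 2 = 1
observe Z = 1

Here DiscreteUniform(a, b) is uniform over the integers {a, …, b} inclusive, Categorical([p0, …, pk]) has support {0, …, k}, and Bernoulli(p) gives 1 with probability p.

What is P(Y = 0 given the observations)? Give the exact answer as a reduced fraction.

P(Y = 0 | obs) = 3/23

Enumerate traces; 3 have nonzero weight after conditioning:
  (Y=0, Z=1, X=1) weight 1/24
  (Y=1, Z=1, X=0) weight 5/36
  (Y=1, Z=1, X=3) weight 5/36
Group by Y:
  weight(Y=0) = 1/24
  weight(Y=1) = 5/18
Total weight = 1/24 + 5/18 = 23/72
P(Y=0 | obs) = 1/24 / 23/72 = 3/23
P(Y=1 | obs) = 5/18 / 23/72 = 20/23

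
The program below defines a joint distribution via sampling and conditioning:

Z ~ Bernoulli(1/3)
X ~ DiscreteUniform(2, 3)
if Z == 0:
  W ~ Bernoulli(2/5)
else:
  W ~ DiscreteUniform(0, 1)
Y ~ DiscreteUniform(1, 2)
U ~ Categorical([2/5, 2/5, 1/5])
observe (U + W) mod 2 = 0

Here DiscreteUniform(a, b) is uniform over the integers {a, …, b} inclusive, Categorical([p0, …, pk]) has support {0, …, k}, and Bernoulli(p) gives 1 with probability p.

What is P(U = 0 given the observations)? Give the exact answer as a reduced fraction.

Enumerate traces; 24 have nonzero weight after conditioning:
  (Z=0, X=2, W=0, Y=1, U=0) weight 1/25
  (Z=0, X=2, W=0, Y=1, U=2) weight 1/50
  (Z=0, X=2, W=0, Y=2, U=0) weight 1/25
  (Z=0, X=2, W=0, Y=2, U=2) weight 1/50
  (Z=0, X=2, W=1, Y=1, U=1) weight 2/75
  (Z=0, X=2, W=1, Y=2, U=1) weight 2/75
  (Z=0, X=3, W=0, Y=1, U=0) weight 1/25
  (Z=0, X=3, W=0, Y=1, U=2) weight 1/50
  … 16 more
Group by U:
  weight(U=0) = 17/75
  weight(U=1) = 13/75
  weight(U=2) = 17/150
Total weight = 17/75 + 13/75 + 17/150 = 77/150
P(U=0 | obs) = 17/75 / 77/150 = 34/77
P(U=1 | obs) = 13/75 / 77/150 = 26/77
P(U=2 | obs) = 17/150 / 77/150 = 17/77

P(U = 0 | obs) = 34/77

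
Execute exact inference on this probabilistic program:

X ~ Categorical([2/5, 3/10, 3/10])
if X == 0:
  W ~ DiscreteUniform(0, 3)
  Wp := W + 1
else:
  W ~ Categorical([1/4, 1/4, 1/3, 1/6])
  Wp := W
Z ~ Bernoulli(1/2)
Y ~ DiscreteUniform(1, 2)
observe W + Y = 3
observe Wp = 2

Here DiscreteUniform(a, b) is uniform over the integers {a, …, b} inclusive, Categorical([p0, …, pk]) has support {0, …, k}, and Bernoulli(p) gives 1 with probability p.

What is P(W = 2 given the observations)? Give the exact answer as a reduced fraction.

P(W = 2 | obs) = 2/3

Enumerate traces; 6 have nonzero weight after conditioning:
  (X=0, W=1, Z=0, Y=2) weight 1/40
  (X=0, W=1, Z=1, Y=2) weight 1/40
  (X=1, W=2, Z=0, Y=1) weight 1/40
  (X=1, W=2, Z=1, Y=1) weight 1/40
  (X=2, W=2, Z=0, Y=1) weight 1/40
  (X=2, W=2, Z=1, Y=1) weight 1/40
Group by W:
  weight(W=1) = 1/20
  weight(W=2) = 1/10
Total weight = 1/20 + 1/10 = 3/20
P(W=1 | obs) = 1/20 / 3/20 = 1/3
P(W=2 | obs) = 1/10 / 3/20 = 2/3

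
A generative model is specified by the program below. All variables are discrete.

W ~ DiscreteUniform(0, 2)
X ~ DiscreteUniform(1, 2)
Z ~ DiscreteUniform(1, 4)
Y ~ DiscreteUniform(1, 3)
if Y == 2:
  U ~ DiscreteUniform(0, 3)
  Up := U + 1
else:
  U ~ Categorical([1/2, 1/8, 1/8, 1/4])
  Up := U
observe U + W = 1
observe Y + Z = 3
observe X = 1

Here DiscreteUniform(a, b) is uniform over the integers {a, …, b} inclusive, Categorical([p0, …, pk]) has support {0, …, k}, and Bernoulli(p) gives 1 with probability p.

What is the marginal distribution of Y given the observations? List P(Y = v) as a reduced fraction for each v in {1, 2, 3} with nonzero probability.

Enumerate traces; 4 have nonzero weight after conditioning:
  (W=0, X=1, Z=1, Y=2, U=1) weight 1/288
  (W=0, X=1, Z=2, Y=1, U=1) weight 1/576
  (W=1, X=1, Z=1, Y=2, U=0) weight 1/288
  (W=1, X=1, Z=2, Y=1, U=0) weight 1/144
Group by Y:
  weight(Y=1) = 5/576
  weight(Y=2) = 1/144
Total weight = 5/576 + 1/144 = 1/64
P(Y=1 | obs) = 5/576 / 1/64 = 5/9
P(Y=2 | obs) = 1/144 / 1/64 = 4/9

P(Y=1) = 5/9, P(Y=2) = 4/9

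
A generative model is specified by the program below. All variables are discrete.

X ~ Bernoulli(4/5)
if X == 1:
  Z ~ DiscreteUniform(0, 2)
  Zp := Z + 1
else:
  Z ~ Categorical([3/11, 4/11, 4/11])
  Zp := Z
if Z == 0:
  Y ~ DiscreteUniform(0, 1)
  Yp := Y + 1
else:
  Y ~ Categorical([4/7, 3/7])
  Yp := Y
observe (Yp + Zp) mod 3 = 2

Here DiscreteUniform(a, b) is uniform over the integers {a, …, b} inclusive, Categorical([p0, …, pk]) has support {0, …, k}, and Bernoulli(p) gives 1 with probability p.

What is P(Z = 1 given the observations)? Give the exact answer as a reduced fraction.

P(Z = 1 | obs) = 424/891

Enumerate traces; 5 have nonzero weight after conditioning:
  (X=0, Z=0, Y=1) weight 3/110
  (X=0, Z=1, Y=1) weight 12/385
  (X=0, Z=2, Y=0) weight 16/385
  (X=1, Z=0, Y=0) weight 2/15
  (X=1, Z=1, Y=0) weight 16/105
Group by Z:
  weight(Z=0) = 53/330
  weight(Z=1) = 212/1155
  weight(Z=2) = 16/385
Total weight = 53/330 + 212/1155 + 16/385 = 27/70
P(Z=0 | obs) = 53/330 / 27/70 = 371/891
P(Z=1 | obs) = 212/1155 / 27/70 = 424/891
P(Z=2 | obs) = 16/385 / 27/70 = 32/297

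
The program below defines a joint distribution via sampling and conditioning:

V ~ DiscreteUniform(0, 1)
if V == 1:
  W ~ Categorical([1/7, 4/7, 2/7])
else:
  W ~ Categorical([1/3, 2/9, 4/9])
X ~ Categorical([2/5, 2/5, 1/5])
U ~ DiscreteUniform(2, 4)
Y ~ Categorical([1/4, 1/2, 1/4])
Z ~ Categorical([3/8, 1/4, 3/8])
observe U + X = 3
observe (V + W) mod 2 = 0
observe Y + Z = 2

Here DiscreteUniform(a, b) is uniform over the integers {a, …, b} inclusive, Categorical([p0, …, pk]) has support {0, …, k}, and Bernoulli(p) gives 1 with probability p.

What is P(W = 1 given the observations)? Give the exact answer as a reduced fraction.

P(W = 1 | obs) = 36/85

Enumerate traces; 18 have nonzero weight after conditioning:
  (V=0, W=0, X=0, U=3, Y=0, Z=2) weight 1/480
  (V=0, W=0, X=0, U=3, Y=1, Z=1) weight 1/360
  (V=0, W=0, X=0, U=3, Y=2, Z=0) weight 1/480
  (V=0, W=0, X=1, U=2, Y=0, Z=2) weight 1/480
  (V=0, W=0, X=1, U=2, Y=1, Z=1) weight 1/360
  (V=0, W=0, X=1, U=2, Y=2, Z=0) weight 1/480
  (V=0, W=2, X=0, U=3, Y=0, Z=2) weight 1/360
  (V=0, W=2, X=0, U=3, Y=1, Z=1) weight 1/270
  (V=1, W=1, X=0, U=3, Y=0, Z=2) weight 1/280
  … 9 more
Group by W:
  weight(W=0) = 1/72
  weight(W=1) = 1/42
  weight(W=2) = 1/54
Total weight = 1/72 + 1/42 + 1/54 = 85/1512
P(W=0 | obs) = 1/72 / 85/1512 = 21/85
P(W=1 | obs) = 1/42 / 85/1512 = 36/85
P(W=2 | obs) = 1/54 / 85/1512 = 28/85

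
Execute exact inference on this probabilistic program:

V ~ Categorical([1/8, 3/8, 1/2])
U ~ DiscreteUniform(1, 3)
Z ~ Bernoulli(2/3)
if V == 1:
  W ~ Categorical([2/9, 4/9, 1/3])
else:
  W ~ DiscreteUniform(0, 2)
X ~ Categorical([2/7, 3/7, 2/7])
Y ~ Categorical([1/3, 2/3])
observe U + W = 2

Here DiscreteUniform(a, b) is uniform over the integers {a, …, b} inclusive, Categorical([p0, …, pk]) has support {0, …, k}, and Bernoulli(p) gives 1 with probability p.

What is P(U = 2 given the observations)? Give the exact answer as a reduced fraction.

Enumerate traces; 72 have nonzero weight after conditioning:
  (V=0, U=1, Z=0, W=1, X=0, Y=0) weight 1/2268
  (V=0, U=1, Z=0, W=1, X=0, Y=1) weight 1/1134
  (V=0, U=1, Z=0, W=1, X=1, Y=0) weight 1/1512
  (V=0, U=1, Z=0, W=1, X=1, Y=1) weight 1/756
  (V=0, U=1, Z=0, W=1, X=2, Y=0) weight 1/2268
  (V=0, U=1, Z=0, W=1, X=2, Y=1) weight 1/1134
  (V=0, U=1, Z=1, W=1, X=0, Y=0) weight 1/1134
  (V=0, U=1, Z=1, W=1, X=0, Y=1) weight 1/567
  (V=0, U=2, Z=0, W=0, X=0, Y=0) weight 1/2268
  … 63 more
Group by U:
  weight(U=1) = 1/8
  weight(U=2) = 7/72
Total weight = 1/8 + 7/72 = 2/9
P(U=1 | obs) = 1/8 / 2/9 = 9/16
P(U=2 | obs) = 7/72 / 2/9 = 7/16

P(U = 2 | obs) = 7/16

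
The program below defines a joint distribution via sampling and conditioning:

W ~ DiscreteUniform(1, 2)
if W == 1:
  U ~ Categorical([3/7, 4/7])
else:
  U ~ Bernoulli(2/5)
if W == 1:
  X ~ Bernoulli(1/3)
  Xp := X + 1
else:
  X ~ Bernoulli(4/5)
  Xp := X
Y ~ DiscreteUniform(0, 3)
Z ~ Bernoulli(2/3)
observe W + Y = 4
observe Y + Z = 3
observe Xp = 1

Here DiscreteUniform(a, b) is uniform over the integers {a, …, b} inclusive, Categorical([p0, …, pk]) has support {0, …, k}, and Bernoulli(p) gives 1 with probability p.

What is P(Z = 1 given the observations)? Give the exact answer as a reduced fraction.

P(Z = 1 | obs) = 12/17

Enumerate traces; 4 have nonzero weight after conditioning:
  (W=1, U=0, X=0, Y=3, Z=0) weight 1/84
  (W=1, U=1, X=0, Y=3, Z=0) weight 1/63
  (W=2, U=0, X=1, Y=2, Z=1) weight 1/25
  (W=2, U=1, X=1, Y=2, Z=1) weight 2/75
Group by Z:
  weight(Z=0) = 1/36
  weight(Z=1) = 1/15
Total weight = 1/36 + 1/15 = 17/180
P(Z=0 | obs) = 1/36 / 17/180 = 5/17
P(Z=1 | obs) = 1/15 / 17/180 = 12/17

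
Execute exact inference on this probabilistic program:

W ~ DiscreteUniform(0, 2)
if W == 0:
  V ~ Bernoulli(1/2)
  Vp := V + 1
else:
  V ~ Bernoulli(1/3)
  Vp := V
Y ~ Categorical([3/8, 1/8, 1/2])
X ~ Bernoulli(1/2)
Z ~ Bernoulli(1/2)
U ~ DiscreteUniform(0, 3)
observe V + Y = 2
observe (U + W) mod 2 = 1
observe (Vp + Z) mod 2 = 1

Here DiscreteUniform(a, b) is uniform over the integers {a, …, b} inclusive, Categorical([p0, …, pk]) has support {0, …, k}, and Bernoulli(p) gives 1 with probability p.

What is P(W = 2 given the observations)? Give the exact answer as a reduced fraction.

P(W = 2 | obs) = 6/17

Enumerate traces; 24 have nonzero weight after conditioning:
  (W=0, V=0, Y=2, X=0, Z=0, U=1) weight 1/192
  (W=0, V=0, Y=2, X=0, Z=0, U=3) weight 1/192
  (W=0, V=0, Y=2, X=1, Z=0, U=1) weight 1/192
  (W=0, V=0, Y=2, X=1, Z=0, U=3) weight 1/192
  (W=0, V=1, Y=1, X=0, Z=1, U=1) weight 1/768
  (W=0, V=1, Y=1, X=0, Z=1, U=3) weight 1/768
  (W=0, V=1, Y=1, X=1, Z=1, U=1) weight 1/768
  (W=0, V=1, Y=1, X=1, Z=1, U=3) weight 1/768
  (W=1, V=0, Y=2, X=0, Z=1, U=0) weight 1/144
  (W=2, V=0, Y=2, X=0, Z=1, U=1) weight 1/144
  … 14 more
Group by W:
  weight(W=0) = 5/192
  weight(W=1) = 1/32
  weight(W=2) = 1/32
Total weight = 5/192 + 1/32 + 1/32 = 17/192
P(W=0 | obs) = 5/192 / 17/192 = 5/17
P(W=1 | obs) = 1/32 / 17/192 = 6/17
P(W=2 | obs) = 1/32 / 17/192 = 6/17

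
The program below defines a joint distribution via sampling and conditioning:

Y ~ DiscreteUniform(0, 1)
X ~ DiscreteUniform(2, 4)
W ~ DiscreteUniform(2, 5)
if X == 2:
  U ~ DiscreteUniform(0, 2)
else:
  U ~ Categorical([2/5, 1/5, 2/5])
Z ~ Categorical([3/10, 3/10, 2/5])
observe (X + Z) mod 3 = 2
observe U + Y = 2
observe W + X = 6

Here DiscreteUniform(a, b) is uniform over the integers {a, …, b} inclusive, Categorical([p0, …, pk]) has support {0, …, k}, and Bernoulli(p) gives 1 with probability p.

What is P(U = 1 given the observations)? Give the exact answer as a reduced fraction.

Enumerate traces; 6 have nonzero weight after conditioning:
  (Y=0, X=2, W=4, U=2, Z=0) weight 1/240
  (Y=0, X=3, W=3, U=2, Z=2) weight 1/150
  (Y=0, X=4, W=2, U=2, Z=1) weight 1/200
  (Y=1, X=2, W=4, U=1, Z=0) weight 1/240
  (Y=1, X=3, W=3, U=1, Z=2) weight 1/300
  (Y=1, X=4, W=2, U=1, Z=1) weight 1/400
Group by U:
  weight(U=1) = 1/100
  weight(U=2) = 19/1200
Total weight = 1/100 + 19/1200 = 31/1200
P(U=1 | obs) = 1/100 / 31/1200 = 12/31
P(U=2 | obs) = 19/1200 / 31/1200 = 19/31

P(U = 1 | obs) = 12/31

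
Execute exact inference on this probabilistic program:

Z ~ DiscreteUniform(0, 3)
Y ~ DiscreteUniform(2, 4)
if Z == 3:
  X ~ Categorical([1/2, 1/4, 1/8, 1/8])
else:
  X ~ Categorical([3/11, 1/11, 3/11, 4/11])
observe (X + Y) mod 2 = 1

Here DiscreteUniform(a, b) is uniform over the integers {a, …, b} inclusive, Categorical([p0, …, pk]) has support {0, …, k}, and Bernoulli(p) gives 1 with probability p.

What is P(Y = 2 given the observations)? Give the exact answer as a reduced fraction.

P(Y = 2 | obs) = 153/505

Enumerate traces; 24 have nonzero weight after conditioning:
  (Z=0, Y=2, X=1) weight 1/132
  (Z=0, Y=2, X=3) weight 1/33
  (Z=0, Y=3, X=0) weight 1/44
  (Z=0, Y=3, X=2) weight 1/44
  (Z=0, Y=4, X=1) weight 1/132
  (Z=0, Y=4, X=3) weight 1/33
  (Z=1, Y=2, X=1) weight 1/132
  (Z=1, Y=2, X=3) weight 1/33
  … 16 more
Group by Y:
  weight(Y=2) = 51/352
  weight(Y=3) = 199/1056
  weight(Y=4) = 51/352
Total weight = 51/352 + 199/1056 + 51/352 = 505/1056
P(Y=2 | obs) = 51/352 / 505/1056 = 153/505
P(Y=3 | obs) = 199/1056 / 505/1056 = 199/505
P(Y=4 | obs) = 51/352 / 505/1056 = 153/505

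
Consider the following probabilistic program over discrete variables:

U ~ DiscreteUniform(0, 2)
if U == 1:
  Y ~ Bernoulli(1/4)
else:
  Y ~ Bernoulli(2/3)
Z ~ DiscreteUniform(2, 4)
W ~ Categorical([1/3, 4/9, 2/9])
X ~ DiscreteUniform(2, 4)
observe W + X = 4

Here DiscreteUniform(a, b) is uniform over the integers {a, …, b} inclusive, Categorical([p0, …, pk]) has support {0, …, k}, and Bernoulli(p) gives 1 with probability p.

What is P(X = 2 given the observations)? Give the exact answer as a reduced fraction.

P(X = 2 | obs) = 2/9

Enumerate traces; 54 have nonzero weight after conditioning:
  (U=0, Y=0, Z=2, W=0, X=4) weight 1/243
  (U=0, Y=0, Z=2, W=1, X=3) weight 4/729
  (U=0, Y=0, Z=2, W=2, X=2) weight 2/729
  (U=0, Y=0, Z=3, W=0, X=4) weight 1/243
  (U=0, Y=0, Z=3, W=1, X=3) weight 4/729
  (U=0, Y=0, Z=3, W=2, X=2) weight 2/729
  (U=0, Y=0, Z=4, W=0, X=4) weight 1/243
  (U=0, Y=0, Z=4, W=1, X=3) weight 4/729
  … 46 more
Group by X:
  weight(X=2) = 2/27
  weight(X=3) = 4/27
  weight(X=4) = 1/9
Total weight = 2/27 + 4/27 + 1/9 = 1/3
P(X=2 | obs) = 2/27 / 1/3 = 2/9
P(X=3 | obs) = 4/27 / 1/3 = 4/9
P(X=4 | obs) = 1/9 / 1/3 = 1/3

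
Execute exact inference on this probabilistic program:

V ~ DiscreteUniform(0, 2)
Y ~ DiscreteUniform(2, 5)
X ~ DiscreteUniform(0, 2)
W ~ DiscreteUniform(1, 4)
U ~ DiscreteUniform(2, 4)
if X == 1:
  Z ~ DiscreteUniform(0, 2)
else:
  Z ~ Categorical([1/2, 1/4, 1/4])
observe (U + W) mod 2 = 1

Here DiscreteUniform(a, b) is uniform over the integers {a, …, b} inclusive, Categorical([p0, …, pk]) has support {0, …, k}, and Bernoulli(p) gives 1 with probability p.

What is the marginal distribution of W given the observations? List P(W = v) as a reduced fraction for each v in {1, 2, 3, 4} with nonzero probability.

P(W=1) = 1/3, P(W=2) = 1/6, P(W=3) = 1/3, P(W=4) = 1/6

Enumerate traces; 648 have nonzero weight after conditioning:
  (V=0, Y=2, X=0, W=1, U=2, Z=0) weight 1/864
  (V=0, Y=2, X=0, W=1, U=2, Z=1) weight 1/1728
  (V=0, Y=2, X=0, W=1, U=2, Z=2) weight 1/1728
  (V=0, Y=2, X=0, W=1, U=4, Z=0) weight 1/864
  (V=0, Y=2, X=0, W=1, U=4, Z=1) weight 1/1728
  (V=0, Y=2, X=0, W=1, U=4, Z=2) weight 1/1728
  (V=0, Y=2, X=0, W=2, U=3, Z=0) weight 1/864
  (V=0, Y=2, X=0, W=2, U=3, Z=1) weight 1/1728
  (V=0, Y=2, X=0, W=3, U=2, Z=0) weight 1/864
  (V=0, Y=2, X=0, W=4, U=3, Z=0) weight 1/864
  … 638 more
Group by W:
  weight(W=1) = 1/6
  weight(W=2) = 1/12
  weight(W=3) = 1/6
  weight(W=4) = 1/12
Total weight = 1/6 + 1/12 + 1/6 + 1/12 = 1/2
P(W=1 | obs) = 1/6 / 1/2 = 1/3
P(W=2 | obs) = 1/12 / 1/2 = 1/6
P(W=3 | obs) = 1/6 / 1/2 = 1/3
P(W=4 | obs) = 1/12 / 1/2 = 1/6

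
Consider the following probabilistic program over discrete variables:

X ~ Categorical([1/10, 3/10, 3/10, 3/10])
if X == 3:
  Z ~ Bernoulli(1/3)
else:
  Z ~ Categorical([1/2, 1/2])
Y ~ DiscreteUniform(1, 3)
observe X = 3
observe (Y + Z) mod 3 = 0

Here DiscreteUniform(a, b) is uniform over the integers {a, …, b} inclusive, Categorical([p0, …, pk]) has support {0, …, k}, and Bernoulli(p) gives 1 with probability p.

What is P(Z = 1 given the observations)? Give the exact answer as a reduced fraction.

P(Z = 1 | obs) = 1/3

Enumerate traces; 2 have nonzero weight after conditioning:
  (X=3, Z=0, Y=3) weight 1/15
  (X=3, Z=1, Y=2) weight 1/30
Group by Z:
  weight(Z=0) = 1/15
  weight(Z=1) = 1/30
Total weight = 1/15 + 1/30 = 1/10
P(Z=0 | obs) = 1/15 / 1/10 = 2/3
P(Z=1 | obs) = 1/30 / 1/10 = 1/3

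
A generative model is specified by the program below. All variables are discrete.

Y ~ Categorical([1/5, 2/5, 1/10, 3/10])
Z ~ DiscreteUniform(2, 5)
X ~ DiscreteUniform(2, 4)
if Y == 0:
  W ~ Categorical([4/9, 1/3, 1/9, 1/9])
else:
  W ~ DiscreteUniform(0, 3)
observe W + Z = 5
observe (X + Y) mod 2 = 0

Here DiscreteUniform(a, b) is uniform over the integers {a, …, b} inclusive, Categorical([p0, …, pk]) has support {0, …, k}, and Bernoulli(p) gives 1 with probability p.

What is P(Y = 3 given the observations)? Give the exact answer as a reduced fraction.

Enumerate traces; 24 have nonzero weight after conditioning:
  (Y=0, Z=2, X=2, W=3) weight 1/540
  (Y=0, Z=2, X=4, W=3) weight 1/540
  (Y=0, Z=3, X=2, W=2) weight 1/540
  (Y=0, Z=3, X=4, W=2) weight 1/540
  (Y=0, Z=4, X=2, W=1) weight 1/180
  (Y=0, Z=4, X=4, W=1) weight 1/180
  (Y=0, Z=5, X=2, W=0) weight 1/135
  (Y=0, Z=5, X=4, W=0) weight 1/135
  (Y=1, Z=2, X=3, W=3) weight 1/120
  (Y=2, Z=2, X=2, W=3) weight 1/480
  … 14 more
Group by Y:
  weight(Y=0) = 1/30
  weight(Y=1) = 1/30
  weight(Y=2) = 1/60
  weight(Y=3) = 1/40
Total weight = 1/30 + 1/30 + 1/60 + 1/40 = 13/120
P(Y=0 | obs) = 1/30 / 13/120 = 4/13
P(Y=1 | obs) = 1/30 / 13/120 = 4/13
P(Y=2 | obs) = 1/60 / 13/120 = 2/13
P(Y=3 | obs) = 1/40 / 13/120 = 3/13

P(Y = 3 | obs) = 3/13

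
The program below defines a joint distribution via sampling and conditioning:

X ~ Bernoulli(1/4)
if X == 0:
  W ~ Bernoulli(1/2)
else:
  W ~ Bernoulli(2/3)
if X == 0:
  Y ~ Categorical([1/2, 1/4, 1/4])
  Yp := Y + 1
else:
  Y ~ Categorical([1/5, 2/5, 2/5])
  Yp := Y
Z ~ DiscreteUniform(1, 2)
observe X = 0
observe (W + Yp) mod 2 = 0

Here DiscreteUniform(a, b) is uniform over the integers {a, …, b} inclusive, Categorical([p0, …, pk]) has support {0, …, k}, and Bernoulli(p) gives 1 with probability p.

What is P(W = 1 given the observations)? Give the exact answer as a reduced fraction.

P(W = 1 | obs) = 3/4

Enumerate traces; 6 have nonzero weight after conditioning:
  (X=0, W=0, Y=1, Z=1) weight 3/64
  (X=0, W=0, Y=1, Z=2) weight 3/64
  (X=0, W=1, Y=0, Z=1) weight 3/32
  (X=0, W=1, Y=0, Z=2) weight 3/32
  (X=0, W=1, Y=2, Z=1) weight 3/64
  (X=0, W=1, Y=2, Z=2) weight 3/64
Group by W:
  weight(W=0) = 3/32
  weight(W=1) = 9/32
Total weight = 3/32 + 9/32 = 3/8
P(W=0 | obs) = 3/32 / 3/8 = 1/4
P(W=1 | obs) = 9/32 / 3/8 = 3/4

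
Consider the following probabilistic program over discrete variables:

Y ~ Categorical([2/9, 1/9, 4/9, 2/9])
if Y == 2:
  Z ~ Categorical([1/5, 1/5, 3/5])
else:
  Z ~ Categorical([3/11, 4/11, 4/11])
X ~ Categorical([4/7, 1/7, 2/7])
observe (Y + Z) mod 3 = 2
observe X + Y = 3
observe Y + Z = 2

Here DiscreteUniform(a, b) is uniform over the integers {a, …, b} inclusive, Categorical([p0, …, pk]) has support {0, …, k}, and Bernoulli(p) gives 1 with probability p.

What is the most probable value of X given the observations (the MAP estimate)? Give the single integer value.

Enumerate traces; 2 have nonzero weight after conditioning:
  (Y=1, Z=1, X=2) weight 8/693
  (Y=2, Z=0, X=1) weight 4/315
Group by X:
  weight(X=1) = 4/315
  weight(X=2) = 8/693
Total weight = 4/315 + 8/693 = 4/165
P(X=1 | obs) = 4/315 / 4/165 = 11/21
P(X=2 | obs) = 8/693 / 4/165 = 10/21
argmax = 1

argmax_v P(X = v | obs) = 1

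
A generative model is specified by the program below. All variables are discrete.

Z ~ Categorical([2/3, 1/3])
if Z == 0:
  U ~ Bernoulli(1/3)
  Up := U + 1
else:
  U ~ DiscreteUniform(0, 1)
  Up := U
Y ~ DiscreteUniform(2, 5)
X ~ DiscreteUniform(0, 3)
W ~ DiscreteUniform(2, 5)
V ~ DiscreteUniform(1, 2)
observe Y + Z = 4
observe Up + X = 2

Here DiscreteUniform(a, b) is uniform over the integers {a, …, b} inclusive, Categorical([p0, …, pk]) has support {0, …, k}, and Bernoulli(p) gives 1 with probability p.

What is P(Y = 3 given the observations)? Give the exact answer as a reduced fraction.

Enumerate traces; 32 have nonzero weight after conditioning:
  (Z=0, U=0, Y=4, X=1, W=2, V=1) weight 1/288
  (Z=0, U=0, Y=4, X=1, W=2, V=2) weight 1/288
  (Z=0, U=0, Y=4, X=1, W=3, V=1) weight 1/288
  (Z=0, U=0, Y=4, X=1, W=3, V=2) weight 1/288
  (Z=0, U=0, Y=4, X=1, W=4, V=1) weight 1/288
  (Z=0, U=0, Y=4, X=1, W=4, V=2) weight 1/288
  (Z=0, U=0, Y=4, X=1, W=5, V=1) weight 1/288
  (Z=0, U=0, Y=4, X=1, W=5, V=2) weight 1/288
  (Z=1, U=0, Y=3, X=2, W=2, V=1) weight 1/768
  … 23 more
Group by Y:
  weight(Y=3) = 1/48
  weight(Y=4) = 1/24
Total weight = 1/48 + 1/24 = 1/16
P(Y=3 | obs) = 1/48 / 1/16 = 1/3
P(Y=4 | obs) = 1/24 / 1/16 = 2/3

P(Y = 3 | obs) = 1/3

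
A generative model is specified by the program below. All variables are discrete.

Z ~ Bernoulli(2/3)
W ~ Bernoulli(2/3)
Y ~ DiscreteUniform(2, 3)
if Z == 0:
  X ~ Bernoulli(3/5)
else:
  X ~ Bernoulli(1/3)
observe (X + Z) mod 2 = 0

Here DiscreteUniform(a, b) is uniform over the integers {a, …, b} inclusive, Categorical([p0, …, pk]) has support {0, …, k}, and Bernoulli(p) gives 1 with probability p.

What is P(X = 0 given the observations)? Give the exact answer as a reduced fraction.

Enumerate traces; 8 have nonzero weight after conditioning:
  (Z=0, W=0, Y=2, X=0) weight 1/45
  (Z=0, W=0, Y=3, X=0) weight 1/45
  (Z=0, W=1, Y=2, X=0) weight 2/45
  (Z=0, W=1, Y=3, X=0) weight 2/45
  (Z=1, W=0, Y=2, X=1) weight 1/27
  (Z=1, W=0, Y=3, X=1) weight 1/27
  (Z=1, W=1, Y=2, X=1) weight 2/27
  (Z=1, W=1, Y=3, X=1) weight 2/27
Group by X:
  weight(X=0) = 2/15
  weight(X=1) = 2/9
Total weight = 2/15 + 2/9 = 16/45
P(X=0 | obs) = 2/15 / 16/45 = 3/8
P(X=1 | obs) = 2/9 / 16/45 = 5/8

P(X = 0 | obs) = 3/8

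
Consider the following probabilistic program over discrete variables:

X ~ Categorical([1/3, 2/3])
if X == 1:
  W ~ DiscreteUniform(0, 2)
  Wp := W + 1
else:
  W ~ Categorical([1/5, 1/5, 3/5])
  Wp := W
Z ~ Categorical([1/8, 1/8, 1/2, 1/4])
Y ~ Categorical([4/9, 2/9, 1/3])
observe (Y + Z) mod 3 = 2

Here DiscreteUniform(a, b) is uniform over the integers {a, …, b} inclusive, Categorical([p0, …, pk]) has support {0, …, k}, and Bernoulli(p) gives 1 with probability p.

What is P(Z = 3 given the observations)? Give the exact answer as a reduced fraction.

Enumerate traces; 24 have nonzero weight after conditioning:
  (X=0, W=0, Z=0, Y=2) weight 1/360
  (X=0, W=0, Z=1, Y=1) weight 1/540
  (X=0, W=0, Z=2, Y=0) weight 2/135
  (X=0, W=0, Z=3, Y=2) weight 1/180
  (X=0, W=1, Z=0, Y=2) weight 1/360
  (X=0, W=1, Z=1, Y=1) weight 1/540
  (X=0, W=1, Z=2, Y=0) weight 2/135
  (X=0, W=1, Z=3, Y=2) weight 1/180
  … 16 more
Group by Z:
  weight(Z=0) = 1/24
  weight(Z=1) = 1/36
  weight(Z=2) = 2/9
  weight(Z=3) = 1/12
Total weight = 1/24 + 1/36 + 2/9 + 1/12 = 3/8
P(Z=0 | obs) = 1/24 / 3/8 = 1/9
P(Z=1 | obs) = 1/36 / 3/8 = 2/27
P(Z=2 | obs) = 2/9 / 3/8 = 16/27
P(Z=3 | obs) = 1/12 / 3/8 = 2/9

P(Z = 3 | obs) = 2/9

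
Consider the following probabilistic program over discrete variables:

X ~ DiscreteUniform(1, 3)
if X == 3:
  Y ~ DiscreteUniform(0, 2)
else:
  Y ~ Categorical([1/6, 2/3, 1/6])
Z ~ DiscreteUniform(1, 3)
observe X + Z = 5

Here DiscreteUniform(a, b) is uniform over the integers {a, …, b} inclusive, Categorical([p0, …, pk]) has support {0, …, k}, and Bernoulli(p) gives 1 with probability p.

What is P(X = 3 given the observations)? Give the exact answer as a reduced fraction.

Enumerate traces; 6 have nonzero weight after conditioning:
  (X=2, Y=0, Z=3) weight 1/54
  (X=2, Y=1, Z=3) weight 2/27
  (X=2, Y=2, Z=3) weight 1/54
  (X=3, Y=0, Z=2) weight 1/27
  (X=3, Y=1, Z=2) weight 1/27
  (X=3, Y=2, Z=2) weight 1/27
Group by X:
  weight(X=2) = 1/9
  weight(X=3) = 1/9
Total weight = 1/9 + 1/9 = 2/9
P(X=2 | obs) = 1/9 / 2/9 = 1/2
P(X=3 | obs) = 1/9 / 2/9 = 1/2

P(X = 3 | obs) = 1/2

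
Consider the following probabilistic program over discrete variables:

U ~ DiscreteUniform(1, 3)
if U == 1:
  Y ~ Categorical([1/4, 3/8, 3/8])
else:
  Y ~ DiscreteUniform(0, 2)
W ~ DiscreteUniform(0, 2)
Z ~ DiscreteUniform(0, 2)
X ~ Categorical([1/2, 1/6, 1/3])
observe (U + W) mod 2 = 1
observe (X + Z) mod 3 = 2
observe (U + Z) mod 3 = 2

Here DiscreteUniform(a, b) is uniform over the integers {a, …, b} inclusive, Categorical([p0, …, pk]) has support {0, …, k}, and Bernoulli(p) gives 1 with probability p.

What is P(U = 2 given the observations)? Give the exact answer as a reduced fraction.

P(U = 2 | obs) = 1/5

Enumerate traces; 15 have nonzero weight after conditioning:
  (U=1, Y=0, W=0, Z=1, X=1) weight 1/648
  (U=1, Y=0, W=2, Z=1, X=1) weight 1/648
  (U=1, Y=1, W=0, Z=1, X=1) weight 1/432
  (U=1, Y=1, W=2, Z=1, X=1) weight 1/432
  (U=1, Y=2, W=0, Z=1, X=1) weight 1/432
  (U=1, Y=2, W=2, Z=1, X=1) weight 1/432
  (U=2, Y=0, W=1, Z=0, X=2) weight 1/243
  (U=2, Y=1, W=1, Z=0, X=2) weight 1/243
  (U=3, Y=0, W=0, Z=2, X=0) weight 1/162
  … 6 more
Group by U:
  weight(U=1) = 1/81
  weight(U=2) = 1/81
  weight(U=3) = 1/27
Total weight = 1/81 + 1/81 + 1/27 = 5/81
P(U=1 | obs) = 1/81 / 5/81 = 1/5
P(U=2 | obs) = 1/81 / 5/81 = 1/5
P(U=3 | obs) = 1/27 / 5/81 = 3/5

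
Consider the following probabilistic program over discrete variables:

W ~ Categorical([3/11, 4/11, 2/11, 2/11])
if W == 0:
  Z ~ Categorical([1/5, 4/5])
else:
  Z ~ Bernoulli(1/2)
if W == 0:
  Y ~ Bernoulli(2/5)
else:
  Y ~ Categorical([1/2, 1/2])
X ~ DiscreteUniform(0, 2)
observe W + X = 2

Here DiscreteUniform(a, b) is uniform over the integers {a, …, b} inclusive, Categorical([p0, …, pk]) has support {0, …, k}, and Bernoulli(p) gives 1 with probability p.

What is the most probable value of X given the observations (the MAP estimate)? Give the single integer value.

argmax_v P(X = v | obs) = 1

Enumerate traces; 12 have nonzero weight after conditioning:
  (W=0, Z=0, Y=0, X=2) weight 3/275
  (W=0, Z=0, Y=1, X=2) weight 2/275
  (W=0, Z=1, Y=0, X=2) weight 12/275
  (W=0, Z=1, Y=1, X=2) weight 8/275
  (W=1, Z=0, Y=0, X=1) weight 1/33
  (W=1, Z=0, Y=1, X=1) weight 1/33
  (W=1, Z=1, Y=0, X=1) weight 1/33
  (W=1, Z=1, Y=1, X=1) weight 1/33
  (W=2, Z=0, Y=0, X=0) weight 1/66
  … 3 more
Group by X:
  weight(X=0) = 2/33
  weight(X=1) = 4/33
  weight(X=2) = 1/11
Total weight = 2/33 + 4/33 + 1/11 = 3/11
P(X=0 | obs) = 2/33 / 3/11 = 2/9
P(X=1 | obs) = 4/33 / 3/11 = 4/9
P(X=2 | obs) = 1/11 / 3/11 = 1/3
argmax = 1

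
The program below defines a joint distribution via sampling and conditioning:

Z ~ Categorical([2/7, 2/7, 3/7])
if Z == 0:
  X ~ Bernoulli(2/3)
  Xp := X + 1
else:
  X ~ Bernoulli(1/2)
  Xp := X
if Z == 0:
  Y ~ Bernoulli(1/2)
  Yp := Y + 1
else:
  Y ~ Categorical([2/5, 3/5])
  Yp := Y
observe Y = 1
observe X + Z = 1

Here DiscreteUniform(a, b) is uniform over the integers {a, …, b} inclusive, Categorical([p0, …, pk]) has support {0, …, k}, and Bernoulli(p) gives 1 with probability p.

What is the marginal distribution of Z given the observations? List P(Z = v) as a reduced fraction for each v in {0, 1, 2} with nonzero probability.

P(Z=0) = 10/19, P(Z=1) = 9/19

Enumerate traces; 2 have nonzero weight after conditioning:
  (Z=0, X=1, Y=1) weight 2/21
  (Z=1, X=0, Y=1) weight 3/35
Group by Z:
  weight(Z=0) = 2/21
  weight(Z=1) = 3/35
Total weight = 2/21 + 3/35 = 19/105
P(Z=0 | obs) = 2/21 / 19/105 = 10/19
P(Z=1 | obs) = 3/35 / 19/105 = 9/19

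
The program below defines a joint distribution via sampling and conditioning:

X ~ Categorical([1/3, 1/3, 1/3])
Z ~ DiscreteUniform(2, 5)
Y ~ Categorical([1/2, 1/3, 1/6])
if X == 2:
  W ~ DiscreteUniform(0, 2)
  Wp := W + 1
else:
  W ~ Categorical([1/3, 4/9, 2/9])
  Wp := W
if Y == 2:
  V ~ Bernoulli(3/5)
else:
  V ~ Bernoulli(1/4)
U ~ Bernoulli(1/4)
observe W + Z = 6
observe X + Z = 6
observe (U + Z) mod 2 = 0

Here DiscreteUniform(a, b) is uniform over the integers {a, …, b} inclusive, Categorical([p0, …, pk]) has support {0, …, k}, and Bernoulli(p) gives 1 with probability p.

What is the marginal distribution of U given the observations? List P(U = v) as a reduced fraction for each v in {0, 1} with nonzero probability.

P(U=0) = 9/13, P(U=1) = 4/13

Enumerate traces; 12 have nonzero weight after conditioning:
  (X=1, Z=5, Y=0, W=1, V=0, U=1) weight 1/288
  (X=1, Z=5, Y=0, W=1, V=1, U=1) weight 1/864
  (X=1, Z=5, Y=1, W=1, V=0, U=1) weight 1/432
  (X=1, Z=5, Y=1, W=1, V=1, U=1) weight 1/1296
  (X=1, Z=5, Y=2, W=1, V=0, U=1) weight 1/1620
  (X=1, Z=5, Y=2, W=1, V=1, U=1) weight 1/1080
  (X=2, Z=4, Y=0, W=2, V=0, U=0) weight 1/128
  (X=2, Z=4, Y=0, W=2, V=1, U=0) weight 1/384
  … 4 more
Group by U:
  weight(U=0) = 1/48
  weight(U=1) = 1/108
Total weight = 1/48 + 1/108 = 13/432
P(U=0 | obs) = 1/48 / 13/432 = 9/13
P(U=1 | obs) = 1/108 / 13/432 = 4/13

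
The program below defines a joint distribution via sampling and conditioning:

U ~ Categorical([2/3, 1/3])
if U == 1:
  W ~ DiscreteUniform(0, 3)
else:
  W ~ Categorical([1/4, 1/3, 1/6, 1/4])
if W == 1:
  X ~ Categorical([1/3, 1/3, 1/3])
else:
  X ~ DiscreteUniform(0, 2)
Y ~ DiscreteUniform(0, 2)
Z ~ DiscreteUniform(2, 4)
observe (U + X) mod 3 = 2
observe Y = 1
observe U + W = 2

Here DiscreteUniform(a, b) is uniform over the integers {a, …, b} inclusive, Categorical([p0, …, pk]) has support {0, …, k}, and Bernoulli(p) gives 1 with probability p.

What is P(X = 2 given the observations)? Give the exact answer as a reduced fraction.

Enumerate traces; 6 have nonzero weight after conditioning:
  (U=0, W=2, X=2, Y=1, Z=2) weight 1/243
  (U=0, W=2, X=2, Y=1, Z=3) weight 1/243
  (U=0, W=2, X=2, Y=1, Z=4) weight 1/243
  (U=1, W=1, X=1, Y=1, Z=2) weight 1/324
  (U=1, W=1, X=1, Y=1, Z=3) weight 1/324
  (U=1, W=1, X=1, Y=1, Z=4) weight 1/324
Group by X:
  weight(X=1) = 1/108
  weight(X=2) = 1/81
Total weight = 1/108 + 1/81 = 7/324
P(X=1 | obs) = 1/108 / 7/324 = 3/7
P(X=2 | obs) = 1/81 / 7/324 = 4/7

P(X = 2 | obs) = 4/7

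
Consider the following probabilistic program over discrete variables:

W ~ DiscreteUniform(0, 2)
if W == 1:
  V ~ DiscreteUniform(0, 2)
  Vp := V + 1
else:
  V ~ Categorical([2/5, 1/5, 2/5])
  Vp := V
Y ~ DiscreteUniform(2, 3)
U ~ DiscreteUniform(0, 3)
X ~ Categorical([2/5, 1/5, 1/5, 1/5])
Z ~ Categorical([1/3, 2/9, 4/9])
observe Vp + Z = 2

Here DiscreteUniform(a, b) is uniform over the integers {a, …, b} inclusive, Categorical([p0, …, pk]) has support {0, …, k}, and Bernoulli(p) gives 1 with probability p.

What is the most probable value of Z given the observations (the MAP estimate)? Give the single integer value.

argmax_v P(Z = v | obs) = 0

Enumerate traces; 256 have nonzero weight after conditioning:
  (W=0, V=0, Y=2, U=0, X=0, Z=2) weight 2/675
  (W=0, V=0, Y=2, U=0, X=1, Z=2) weight 1/675
  (W=0, V=0, Y=2, U=0, X=2, Z=2) weight 1/675
  (W=0, V=0, Y=2, U=0, X=3, Z=2) weight 1/675
  (W=0, V=0, Y=2, U=1, X=0, Z=2) weight 2/675
  (W=0, V=0, Y=2, U=1, X=1, Z=2) weight 1/675
  (W=0, V=0, Y=2, U=1, X=2, Z=2) weight 1/675
  (W=0, V=0, Y=2, U=1, X=3, Z=2) weight 1/675
  (W=0, V=1, Y=2, U=0, X=0, Z=1) weight 1/1350
  (W=0, V=2, Y=2, U=0, X=0, Z=0) weight 1/450
  … 246 more
Group by Z:
  weight(Z=0) = 17/135
  weight(Z=1) = 22/405
  weight(Z=2) = 16/135
Total weight = 17/135 + 22/405 + 16/135 = 121/405
P(Z=0 | obs) = 17/135 / 121/405 = 51/121
P(Z=1 | obs) = 22/405 / 121/405 = 2/11
P(Z=2 | obs) = 16/135 / 121/405 = 48/121
argmax = 0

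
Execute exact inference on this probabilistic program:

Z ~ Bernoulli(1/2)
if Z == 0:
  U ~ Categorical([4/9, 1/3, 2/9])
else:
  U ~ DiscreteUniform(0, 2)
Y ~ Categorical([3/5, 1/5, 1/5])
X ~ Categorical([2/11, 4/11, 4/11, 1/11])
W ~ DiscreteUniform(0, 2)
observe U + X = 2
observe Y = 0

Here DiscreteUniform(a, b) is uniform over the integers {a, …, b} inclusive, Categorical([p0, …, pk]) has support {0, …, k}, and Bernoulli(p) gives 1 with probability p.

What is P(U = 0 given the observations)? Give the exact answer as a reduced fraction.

P(U = 0 | obs) = 14/31

Enumerate traces; 18 have nonzero weight after conditioning:
  (Z=0, U=0, Y=0, X=2, W=0) weight 8/495
  (Z=0, U=0, Y=0, X=2, W=1) weight 8/495
  (Z=0, U=0, Y=0, X=2, W=2) weight 8/495
  (Z=0, U=1, Y=0, X=1, W=0) weight 2/165
  (Z=0, U=1, Y=0, X=1, W=1) weight 2/165
  (Z=0, U=1, Y=0, X=1, W=2) weight 2/165
  (Z=0, U=2, Y=0, X=0, W=0) weight 2/495
  (Z=0, U=2, Y=0, X=0, W=1) weight 2/495
  … 10 more
Group by U:
  weight(U=0) = 14/165
  weight(U=1) = 4/55
  weight(U=2) = 1/33
Total weight = 14/165 + 4/55 + 1/33 = 31/165
P(U=0 | obs) = 14/165 / 31/165 = 14/31
P(U=1 | obs) = 4/55 / 31/165 = 12/31
P(U=2 | obs) = 1/33 / 31/165 = 5/31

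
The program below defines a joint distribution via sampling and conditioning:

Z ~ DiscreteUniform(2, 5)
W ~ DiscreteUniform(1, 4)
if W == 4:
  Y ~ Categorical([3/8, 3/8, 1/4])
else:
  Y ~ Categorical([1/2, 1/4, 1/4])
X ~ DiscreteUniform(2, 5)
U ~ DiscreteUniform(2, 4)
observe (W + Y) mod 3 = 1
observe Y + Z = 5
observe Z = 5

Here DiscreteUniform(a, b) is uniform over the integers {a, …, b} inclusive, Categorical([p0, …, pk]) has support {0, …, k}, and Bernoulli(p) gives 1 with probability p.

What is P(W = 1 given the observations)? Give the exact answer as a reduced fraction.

Enumerate traces; 24 have nonzero weight after conditioning:
  (Z=5, W=1, Y=0, X=2, U=2) weight 1/384
  (Z=5, W=1, Y=0, X=2, U=3) weight 1/384
  (Z=5, W=1, Y=0, X=2, U=4) weight 1/384
  (Z=5, W=1, Y=0, X=3, U=2) weight 1/384
  (Z=5, W=1, Y=0, X=3, U=3) weight 1/384
  (Z=5, W=1, Y=0, X=3, U=4) weight 1/384
  (Z=5, W=1, Y=0, X=4, U=2) weight 1/384
  (Z=5, W=1, Y=0, X=4, U=3) weight 1/384
  (Z=5, W=4, Y=0, X=2, U=2) weight 1/512
  … 15 more
Group by W:
  weight(W=1) = 1/32
  weight(W=4) = 3/128
Total weight = 1/32 + 3/128 = 7/128
P(W=1 | obs) = 1/32 / 7/128 = 4/7
P(W=4 | obs) = 3/128 / 7/128 = 3/7

P(W = 1 | obs) = 4/7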